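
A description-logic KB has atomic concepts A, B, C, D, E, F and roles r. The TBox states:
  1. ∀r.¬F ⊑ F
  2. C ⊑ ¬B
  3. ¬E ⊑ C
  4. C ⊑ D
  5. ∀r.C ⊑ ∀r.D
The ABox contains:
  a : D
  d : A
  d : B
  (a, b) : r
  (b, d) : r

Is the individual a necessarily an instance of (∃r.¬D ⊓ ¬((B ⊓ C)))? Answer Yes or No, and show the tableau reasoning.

1. a : (∃r.¬D ⊓ ¬((B ⊓ C)))?  L(a) = {D} ∪ {(∀r.D ⊔ (B ⊓ C))}
   open: L(a) ⊇ {D, E, ¬C, ∀r.D, ∃r.F} (+ ∃-successors) — a ∉ (∃r.¬D ⊓ ¬((B ⊓ C))) possible
2. Hence a : (∃r.¬D ⊓ ¬((B ⊓ C))): not entailed.

No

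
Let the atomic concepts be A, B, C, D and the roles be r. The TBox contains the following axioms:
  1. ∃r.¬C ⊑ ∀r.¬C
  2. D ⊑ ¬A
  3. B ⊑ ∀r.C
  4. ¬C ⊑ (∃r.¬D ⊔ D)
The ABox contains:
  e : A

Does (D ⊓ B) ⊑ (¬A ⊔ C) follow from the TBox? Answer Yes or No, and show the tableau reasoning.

1. (D ⊓ B) ⊑ (¬A ⊔ C)  ⇔  ((D ⊓ B) ⊓ (A ⊓ ¬C)) unsat w.r.t. T
   all branches close; clash {A, ¬A} at x₀
2. Hence (D ⊓ B) ⊑ (¬A ⊔ C): entailed.

Yes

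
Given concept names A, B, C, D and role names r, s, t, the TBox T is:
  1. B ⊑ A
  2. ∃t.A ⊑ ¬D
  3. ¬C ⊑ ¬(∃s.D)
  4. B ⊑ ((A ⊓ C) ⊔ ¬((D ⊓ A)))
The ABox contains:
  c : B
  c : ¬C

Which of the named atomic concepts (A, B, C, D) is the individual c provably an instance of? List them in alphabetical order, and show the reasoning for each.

1. c : A?  L(c) = {B, ¬C} ∪ {¬A}
   clash {A, ¬A} at c — c ∈ A
2. c : B?  L(c) = {B, ¬C} ∪ {¬B}
   clash {B, ¬B} at c — c ∈ B
3. c : C?  L(c) = {B, ¬C} ∪ {¬C}
   apply at c: B⊑A; ¬C⊑¬(∃s.D); B⊑((A ⊓ C) ⊔ ¬((D ⊓ A)))
   open: L(c) ⊇ {A, B, ¬C, ¬D, ∀s.¬D, …} — c ∉ C possible
4. c : D?  L(c) = {B, ¬C} ∪ {¬D}
   apply at c: B⊑A; ¬C⊑¬(∃s.D); B⊑((A ⊓ C) ⊔ ¬((D ⊓ A)))
   open: L(c) ⊇ {A, B, ¬C, ¬D, ∀s.¬D} — c ∉ D possible
5. Entailed for c: {A, B}

{A, B}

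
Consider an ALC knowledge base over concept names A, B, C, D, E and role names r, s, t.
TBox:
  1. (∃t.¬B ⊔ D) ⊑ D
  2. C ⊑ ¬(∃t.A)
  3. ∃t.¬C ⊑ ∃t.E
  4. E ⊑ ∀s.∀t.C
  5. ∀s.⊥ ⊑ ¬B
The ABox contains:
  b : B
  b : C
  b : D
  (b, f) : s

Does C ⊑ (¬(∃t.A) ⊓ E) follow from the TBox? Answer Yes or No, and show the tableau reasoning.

No

1. C ⊑ (¬(∃t.A) ⊓ E)  ⇔  (C ⊓ (∃t.A ⊔ ¬E)) unsat w.r.t. T
   apply at x₀: C⊑¬(∃t.A)
   open: L(x₀) ⊇ {C, ¬D, ¬E, ∀t.B, ∀t.C, …} (+ ∃-successors)
2. Hence C ⊑ (¬(∃t.A) ⊓ E): not entailed.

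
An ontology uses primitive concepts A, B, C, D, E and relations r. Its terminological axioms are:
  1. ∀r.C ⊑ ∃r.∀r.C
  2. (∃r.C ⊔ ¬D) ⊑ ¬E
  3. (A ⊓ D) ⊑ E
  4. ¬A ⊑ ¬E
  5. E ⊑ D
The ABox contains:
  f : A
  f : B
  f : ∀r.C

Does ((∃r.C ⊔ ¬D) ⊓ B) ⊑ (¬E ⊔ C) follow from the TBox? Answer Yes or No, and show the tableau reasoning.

1. ((∃r.C ⊔ ¬D) ⊓ B) ⊑ (¬E ⊔ C)  ⇔  (((∃r.C ⊔ ¬D) ⊓ B) ⊓ (E ⊓ ¬C)) unsat w.r.t. T
   all branches close; clash {E, ¬E} at x₀
2. Hence ((∃r.C ⊔ ¬D) ⊓ B) ⊑ (¬E ⊔ C): entailed.

Yes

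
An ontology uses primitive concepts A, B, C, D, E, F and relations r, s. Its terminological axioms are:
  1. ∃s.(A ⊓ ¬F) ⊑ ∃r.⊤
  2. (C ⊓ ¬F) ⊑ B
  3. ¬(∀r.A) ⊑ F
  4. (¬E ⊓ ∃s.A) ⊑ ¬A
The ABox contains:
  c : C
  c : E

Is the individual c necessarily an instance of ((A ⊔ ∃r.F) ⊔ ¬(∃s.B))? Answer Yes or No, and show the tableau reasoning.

No

1. c : ((A ⊔ ∃r.F) ⊔ ¬(∃s.B))?  L(c) = {C, E} ∪ {((¬A ⊓ ∀r.¬F) ⊓ ∃s.B)}
   open: L(c) ⊇ {C, E, F, ¬A, ∀r.A, …} (+ ∃-successors) — c ∉ ((A ⊔ ∃r.F) ⊔ ¬(∃s.B)) possible
2. Hence c : ((A ⊔ ∃r.F) ⊔ ¬(∃s.B)): not entailed.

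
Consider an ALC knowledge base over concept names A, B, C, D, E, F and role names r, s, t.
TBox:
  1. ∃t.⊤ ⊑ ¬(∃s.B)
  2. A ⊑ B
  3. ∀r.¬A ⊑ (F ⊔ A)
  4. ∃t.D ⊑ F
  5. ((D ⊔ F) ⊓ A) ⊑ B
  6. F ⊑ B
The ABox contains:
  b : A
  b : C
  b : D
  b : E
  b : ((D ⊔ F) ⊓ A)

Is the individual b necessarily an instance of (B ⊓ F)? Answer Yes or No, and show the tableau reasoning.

No

1. b : (B ⊓ F)?  L(b) = {A, C, D, E, ((D ⊔ F) ⊓ A)} ∪ {(¬B ⊔ ¬F)}
   apply at b: A⊑B; ((D ⊔ F) ⊓ A)⊑B
   open: L(b) ⊇ {A, B, C, D, E, …} (+ ∃-successors) — b ∉ (B ⊓ F) possible
2. Hence b : (B ⊓ F): not entailed.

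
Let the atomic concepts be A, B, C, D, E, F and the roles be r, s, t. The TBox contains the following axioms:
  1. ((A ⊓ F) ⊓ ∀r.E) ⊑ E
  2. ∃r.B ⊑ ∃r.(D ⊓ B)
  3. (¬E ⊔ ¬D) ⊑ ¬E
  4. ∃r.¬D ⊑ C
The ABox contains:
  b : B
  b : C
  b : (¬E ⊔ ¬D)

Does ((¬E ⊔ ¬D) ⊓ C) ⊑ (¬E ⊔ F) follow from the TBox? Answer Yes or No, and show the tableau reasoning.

1. ((¬E ⊔ ¬D) ⊓ C) ⊑ (¬E ⊔ F)  ⇔  (((¬E ⊔ ¬D) ⊓ C) ⊓ (E ⊓ ¬F)) unsat w.r.t. T
   all branches close; clash {E, ¬E} at x₀
2. Hence ((¬E ⊔ ¬D) ⊓ C) ⊑ (¬E ⊔ F): entailed.

Yes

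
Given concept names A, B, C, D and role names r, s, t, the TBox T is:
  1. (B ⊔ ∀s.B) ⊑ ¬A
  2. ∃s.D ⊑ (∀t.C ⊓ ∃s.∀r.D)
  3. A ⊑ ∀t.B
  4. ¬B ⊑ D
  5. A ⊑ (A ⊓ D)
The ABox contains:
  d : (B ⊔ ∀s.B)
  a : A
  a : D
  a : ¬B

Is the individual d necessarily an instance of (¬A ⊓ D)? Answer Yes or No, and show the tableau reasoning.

1. d : (¬A ⊓ D)?  L(d) = {(B ⊔ ∀s.B)} ∪ {(A ⊔ ¬D)}
   apply at d: (B ⊔ ∀s.B)⊑¬A
   open: L(d) ⊇ {B, ¬A, ¬D, ∀s.¬D} — d ∉ (¬A ⊓ D) possible
2. Hence d : (¬A ⊓ D): not entailed.

No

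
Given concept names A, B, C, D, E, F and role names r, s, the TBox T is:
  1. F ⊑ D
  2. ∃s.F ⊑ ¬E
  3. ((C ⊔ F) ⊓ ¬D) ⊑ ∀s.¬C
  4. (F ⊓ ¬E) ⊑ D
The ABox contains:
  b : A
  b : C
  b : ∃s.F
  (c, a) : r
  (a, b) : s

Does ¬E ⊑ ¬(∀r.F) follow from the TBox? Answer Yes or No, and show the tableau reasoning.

1. ¬E ⊑ ¬(∀r.F)  ⇔  (¬E ⊓ ∀r.F) unsat w.r.t. T
   open: L(x₀) ⊇ {¬C, ¬E, ¬F, ∀r.F}
2. Hence ¬E ⊑ ¬(∀r.F): not entailed.

No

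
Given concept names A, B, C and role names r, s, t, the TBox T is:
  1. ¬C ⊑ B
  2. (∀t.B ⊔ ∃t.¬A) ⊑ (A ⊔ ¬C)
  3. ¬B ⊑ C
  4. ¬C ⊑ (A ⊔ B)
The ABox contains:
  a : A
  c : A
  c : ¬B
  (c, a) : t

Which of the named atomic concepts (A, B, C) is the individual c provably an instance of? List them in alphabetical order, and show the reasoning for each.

1. c : A?  L(c) = {A, ¬B} ∪ {¬A}
   clash {A, ¬A} at c — c ∈ A
2. c : B?  L(c) = {A, ¬B} ∪ {¬B}
   apply at c: ¬B⊑C
   open: L(c) ⊇ {A, C, ¬B, ∀t.A, ∃t.¬B} (+ ∃-successors) — c ∉ B possible
3. c : C?  L(c) = {A, ¬B} ∪ {¬C}
   clash {C, ¬C} at c — c ∈ C
4. Entailed for c: {A, C}

{A, C}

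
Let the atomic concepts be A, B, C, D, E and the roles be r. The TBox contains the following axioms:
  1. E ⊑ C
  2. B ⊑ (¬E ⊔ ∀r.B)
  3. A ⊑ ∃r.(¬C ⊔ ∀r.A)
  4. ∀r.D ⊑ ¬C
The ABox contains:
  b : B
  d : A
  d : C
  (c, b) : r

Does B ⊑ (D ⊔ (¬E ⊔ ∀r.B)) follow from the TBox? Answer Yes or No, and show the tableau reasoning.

1. B ⊑ (D ⊔ (¬E ⊔ ∀r.B))  ⇔  (B ⊓ (¬D ⊓ (E ⊓ ∃r.¬B))) unsat w.r.t. T
   all branches close; clash {C, ¬C} at x₀
2. Hence B ⊑ (D ⊔ (¬E ⊔ ∀r.B)): entailed.

Yes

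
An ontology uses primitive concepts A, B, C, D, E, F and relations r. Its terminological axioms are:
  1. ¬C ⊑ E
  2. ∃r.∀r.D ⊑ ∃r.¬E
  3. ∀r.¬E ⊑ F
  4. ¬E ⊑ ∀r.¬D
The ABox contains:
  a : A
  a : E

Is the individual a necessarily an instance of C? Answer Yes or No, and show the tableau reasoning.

No

1. a : C?  L(a) = {A, E} ∪ {¬C}
   open: L(a) ⊇ {A, E, ¬C, ∀r.∃r.¬D, ∃r.E} (+ ∃-successors) — a ∉ C possible
2. Hence a : C: not entailed.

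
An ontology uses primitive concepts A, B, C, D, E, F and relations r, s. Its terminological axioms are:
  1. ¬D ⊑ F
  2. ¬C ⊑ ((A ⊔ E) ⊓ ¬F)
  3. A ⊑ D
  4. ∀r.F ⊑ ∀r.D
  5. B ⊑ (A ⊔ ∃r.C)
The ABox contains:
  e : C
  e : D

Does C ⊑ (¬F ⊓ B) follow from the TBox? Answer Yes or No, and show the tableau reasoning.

1. C ⊑ (¬F ⊓ B)  ⇔  (C ⊓ (F ⊔ ¬B)) unsat w.r.t. T
   open: L(x₀) ⊇ {C, D, F, ¬B, ∃r.¬F} (+ ∃-successors)
2. Hence C ⊑ (¬F ⊓ B): not entailed.

No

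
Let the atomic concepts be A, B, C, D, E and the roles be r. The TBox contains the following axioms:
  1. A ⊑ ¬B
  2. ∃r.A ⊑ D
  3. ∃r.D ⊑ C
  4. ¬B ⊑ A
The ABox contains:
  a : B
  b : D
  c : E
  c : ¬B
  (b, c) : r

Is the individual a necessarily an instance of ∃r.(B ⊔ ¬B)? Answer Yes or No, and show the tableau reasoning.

No

1. a : ∃r.(B ⊔ ¬B)?  L(a) = {B} ∪ {∀r.(¬B ⊓ B)}
   open: L(a) ⊇ {B, ¬A, ∀r.(¬B ⊓ B), ∀r.¬A, ∀r.¬D} — a ∉ ∃r.(B ⊔ ¬B) possible
2. Hence a : ∃r.(B ⊔ ¬B): not entailed.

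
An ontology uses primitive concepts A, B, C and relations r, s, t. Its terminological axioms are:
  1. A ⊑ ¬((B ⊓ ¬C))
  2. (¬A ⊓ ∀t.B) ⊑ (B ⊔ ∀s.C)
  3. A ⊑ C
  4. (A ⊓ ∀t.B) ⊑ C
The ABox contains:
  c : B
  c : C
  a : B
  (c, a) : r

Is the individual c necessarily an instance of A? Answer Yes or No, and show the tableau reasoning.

1. c : A?  L(c) = {B, C} ∪ {¬A}
   open: L(c) ⊇ {B, C, ¬A, ∃t.¬B} (+ ∃-successors) — c ∉ A possible
2. Hence c : A: not entailed.

No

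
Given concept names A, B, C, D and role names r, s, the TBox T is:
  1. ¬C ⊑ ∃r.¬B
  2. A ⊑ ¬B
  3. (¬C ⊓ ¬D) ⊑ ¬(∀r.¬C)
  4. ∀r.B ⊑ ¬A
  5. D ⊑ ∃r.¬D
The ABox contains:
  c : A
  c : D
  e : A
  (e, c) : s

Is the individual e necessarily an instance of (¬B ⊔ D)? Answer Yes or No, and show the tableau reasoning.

1. e : (¬B ⊔ D)?  L(e) = {A} ∪ {(B ⊓ ¬D)}
   clash {B, ¬B} at e — e ∈ (¬B ⊔ D)
2. Hence e : (¬B ⊔ D): entailed.

Yes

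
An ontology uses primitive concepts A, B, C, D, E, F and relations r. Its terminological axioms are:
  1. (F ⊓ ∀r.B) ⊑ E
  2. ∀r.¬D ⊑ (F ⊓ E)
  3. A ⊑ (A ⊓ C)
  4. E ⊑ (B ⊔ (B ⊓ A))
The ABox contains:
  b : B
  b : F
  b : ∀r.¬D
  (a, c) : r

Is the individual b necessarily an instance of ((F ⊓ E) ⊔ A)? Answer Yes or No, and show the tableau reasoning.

Yes

1. b : ((F ⊓ E) ⊔ A)?  L(b) = {B, F, ∀r.¬D} ∪ {((¬F ⊔ ¬E) ⊓ ¬A)}
   clash {E, ¬E} at b — b ∈ ((F ⊓ E) ⊔ A)
2. Hence b : ((F ⊓ E) ⊔ A): entailed.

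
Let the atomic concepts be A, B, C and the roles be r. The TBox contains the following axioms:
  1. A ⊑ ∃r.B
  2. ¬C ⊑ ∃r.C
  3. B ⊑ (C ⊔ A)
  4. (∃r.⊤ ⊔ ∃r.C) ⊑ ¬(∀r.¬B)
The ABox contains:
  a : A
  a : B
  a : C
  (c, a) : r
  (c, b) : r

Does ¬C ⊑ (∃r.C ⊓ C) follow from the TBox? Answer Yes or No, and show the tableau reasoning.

No

1. ¬C ⊑ (∃r.C ⊓ C)  ⇔  (¬C ⊓ (∀r.¬C ⊔ ¬C)) unsat w.r.t. T
   apply at x₀: ¬C⊑∃r.C
   open: L(x₀) ⊇ {¬A, ¬B, ¬C, ∃r.B, ∃r.C} (+ ∃-successors)
2. Hence ¬C ⊑ (∃r.C ⊓ C): not entailed.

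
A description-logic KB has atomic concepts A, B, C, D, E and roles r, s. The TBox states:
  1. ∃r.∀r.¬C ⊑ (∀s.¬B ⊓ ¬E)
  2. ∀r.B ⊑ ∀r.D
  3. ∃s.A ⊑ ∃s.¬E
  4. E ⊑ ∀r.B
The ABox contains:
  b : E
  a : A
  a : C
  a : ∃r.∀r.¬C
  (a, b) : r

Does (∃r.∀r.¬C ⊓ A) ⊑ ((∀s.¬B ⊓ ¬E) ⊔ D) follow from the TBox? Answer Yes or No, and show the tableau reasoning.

1. (∃r.∀r.¬C ⊓ A) ⊑ ((∀s.¬B ⊓ ¬E) ⊔ D)  ⇔  ((∃r.∀r.¬C ⊓ A) ⊓ ((∃s.B ⊔ E) ⊓ ¬D)) unsat w.r.t. T
   all branches close; clash {E, ¬E} at x₀
2. Hence (∃r.∀r.¬C ⊓ A) ⊑ ((∀s.¬B ⊓ ¬E) ⊔ D): entailed.

Yes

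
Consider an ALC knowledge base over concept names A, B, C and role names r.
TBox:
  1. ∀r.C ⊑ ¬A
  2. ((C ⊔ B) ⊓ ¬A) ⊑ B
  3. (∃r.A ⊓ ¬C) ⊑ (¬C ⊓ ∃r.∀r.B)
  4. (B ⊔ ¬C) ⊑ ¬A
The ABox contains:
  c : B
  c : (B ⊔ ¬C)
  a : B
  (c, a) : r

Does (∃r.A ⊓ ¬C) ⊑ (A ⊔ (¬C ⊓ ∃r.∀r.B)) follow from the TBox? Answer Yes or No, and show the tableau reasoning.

1. (∃r.A ⊓ ¬C) ⊑ (A ⊔ (¬C ⊓ ∃r.∀r.B))  ⇔  ((∃r.A ⊓ ¬C) ⊓ (¬A ⊓ (C ⊔ ∀r.∃r.¬B))) unsat w.r.t. T
   all branches close; clash {B, ¬B} at an ∃-successor
2. Hence (∃r.A ⊓ ¬C) ⊑ (A ⊔ (¬C ⊓ ∃r.∀r.B)): entailed.

Yes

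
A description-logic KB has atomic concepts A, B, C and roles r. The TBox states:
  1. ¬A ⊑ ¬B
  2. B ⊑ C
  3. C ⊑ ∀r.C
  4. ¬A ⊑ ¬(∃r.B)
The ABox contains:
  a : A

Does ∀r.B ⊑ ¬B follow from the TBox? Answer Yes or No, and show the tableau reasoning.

No

1. ∀r.B ⊑ ¬B  ⇔  (∀r.B ⊓ B) unsat w.r.t. T
   apply at x₀: B⊑C
   open: L(x₀) ⊇ {A, B, C, ∀r.B, ∀r.C}
2. Hence ∀r.B ⊑ ¬B: not entailed.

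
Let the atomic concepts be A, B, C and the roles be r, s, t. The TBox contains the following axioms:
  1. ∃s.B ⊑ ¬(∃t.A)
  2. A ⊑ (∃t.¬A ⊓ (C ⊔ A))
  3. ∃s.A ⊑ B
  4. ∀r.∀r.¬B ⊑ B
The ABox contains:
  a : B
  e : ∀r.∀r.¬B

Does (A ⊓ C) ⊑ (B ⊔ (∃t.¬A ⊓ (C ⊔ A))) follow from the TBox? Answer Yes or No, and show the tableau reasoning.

Yes

1. (A ⊓ C) ⊑ (B ⊔ (∃t.¬A ⊓ (C ⊔ A)))  ⇔  ((A ⊓ C) ⊓ (¬B ⊓ (∀t.A ⊔ (¬C ⊓ ¬A)))) unsat w.r.t. T
   all branches close; clash {B, ¬B} at x₀
2. Hence (A ⊓ C) ⊑ (B ⊔ (∃t.¬A ⊓ (C ⊔ A))): entailed.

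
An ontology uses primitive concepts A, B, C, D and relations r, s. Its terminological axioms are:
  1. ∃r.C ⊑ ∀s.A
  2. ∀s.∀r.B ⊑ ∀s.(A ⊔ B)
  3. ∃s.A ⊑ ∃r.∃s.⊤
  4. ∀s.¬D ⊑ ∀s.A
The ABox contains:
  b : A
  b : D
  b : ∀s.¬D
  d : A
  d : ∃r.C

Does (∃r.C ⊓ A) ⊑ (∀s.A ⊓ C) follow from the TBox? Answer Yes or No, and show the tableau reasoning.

No

1. (∃r.C ⊓ A) ⊑ (∀s.A ⊓ C)  ⇔  ((∃r.C ⊓ A) ⊓ (∃s.¬A ⊔ ¬C)) unsat w.r.t. T
   apply at x₀: ∃r.C⊑∀s.A
   open: L(x₀) ⊇ {A, ¬C, ∀s.A, ∃r.C, ∃r.∃s.⊤, …} (+ ∃-successors)
2. Hence (∃r.C ⊓ A) ⊑ (∀s.A ⊓ C): not entailed.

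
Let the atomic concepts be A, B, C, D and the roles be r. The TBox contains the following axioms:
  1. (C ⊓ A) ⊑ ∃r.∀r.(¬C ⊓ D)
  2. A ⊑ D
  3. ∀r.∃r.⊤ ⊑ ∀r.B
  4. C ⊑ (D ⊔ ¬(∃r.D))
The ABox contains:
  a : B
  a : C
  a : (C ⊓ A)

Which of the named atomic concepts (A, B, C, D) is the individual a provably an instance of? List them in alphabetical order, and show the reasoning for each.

{A, B, C, D}

1. a : A?  L(a) = {B, C, (C ⊓ A)} ∪ {¬A}
   clash {A, ¬A} at a — a ∈ A
2. a : B?  L(a) = {B, C, (C ⊓ A)} ∪ {¬B}
   clash {B, ¬B} at a — a ∈ B
3. a : C?  L(a) = {B, C, (C ⊓ A)} ∪ {¬C}
   clash {C, ¬C} at a — a ∈ C
4. a : D?  L(a) = {B, C, (C ⊓ A)} ∪ {¬D}
   clash {D, ¬D} at a — a ∈ D
5. Entailed for a: {A, B, C, D}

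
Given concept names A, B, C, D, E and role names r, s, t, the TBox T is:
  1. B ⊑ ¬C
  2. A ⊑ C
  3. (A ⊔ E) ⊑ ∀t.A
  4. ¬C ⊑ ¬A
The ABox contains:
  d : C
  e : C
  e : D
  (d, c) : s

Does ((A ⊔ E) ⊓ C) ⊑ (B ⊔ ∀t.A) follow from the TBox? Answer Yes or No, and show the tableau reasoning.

Yes

1. ((A ⊔ E) ⊓ C) ⊑ (B ⊔ ∀t.A)  ⇔  (((A ⊔ E) ⊓ C) ⊓ (¬B ⊓ ∃t.¬A)) unsat w.r.t. T
   all branches close; clash {A, ¬A} at an ∃-successor
2. Hence ((A ⊔ E) ⊓ C) ⊑ (B ⊔ ∀t.A): entailed.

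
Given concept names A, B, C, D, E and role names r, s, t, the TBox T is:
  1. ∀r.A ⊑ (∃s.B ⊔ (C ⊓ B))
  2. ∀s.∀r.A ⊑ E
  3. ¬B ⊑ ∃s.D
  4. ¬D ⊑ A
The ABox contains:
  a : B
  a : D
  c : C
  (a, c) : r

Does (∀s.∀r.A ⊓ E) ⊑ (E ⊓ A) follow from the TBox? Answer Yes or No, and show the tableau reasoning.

No

1. (∀s.∀r.A ⊓ E) ⊑ (E ⊓ A)  ⇔  ((∀s.∀r.A ⊓ E) ⊓ (¬E ⊔ ¬A)) unsat w.r.t. T
   open: L(x₀) ⊇ {B, D, E, ¬A, ∀s.∀r.A, …} (+ ∃-successors)
2. Hence (∀s.∀r.A ⊓ E) ⊑ (E ⊓ A): not entailed.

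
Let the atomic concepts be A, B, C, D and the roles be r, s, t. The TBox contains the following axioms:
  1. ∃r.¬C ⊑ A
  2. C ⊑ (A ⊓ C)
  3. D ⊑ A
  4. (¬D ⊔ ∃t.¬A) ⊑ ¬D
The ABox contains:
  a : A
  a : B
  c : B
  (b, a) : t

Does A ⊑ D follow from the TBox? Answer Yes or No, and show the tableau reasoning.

No

1. A ⊑ D  ⇔  (A ⊓ ¬D) unsat w.r.t. T
   open: L(x₀) ⊇ {A, ¬C, ¬D}
2. Hence A ⊑ D: not entailed.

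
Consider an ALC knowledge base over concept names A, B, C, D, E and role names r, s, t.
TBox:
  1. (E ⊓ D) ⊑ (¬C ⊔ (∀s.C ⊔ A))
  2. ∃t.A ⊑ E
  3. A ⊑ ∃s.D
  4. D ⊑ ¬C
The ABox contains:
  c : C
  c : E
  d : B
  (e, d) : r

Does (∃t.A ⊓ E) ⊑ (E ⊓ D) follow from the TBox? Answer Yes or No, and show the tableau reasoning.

No

1. (∃t.A ⊓ E) ⊑ (E ⊓ D)  ⇔  ((∃t.A ⊓ E) ⊓ (¬E ⊔ ¬D)) unsat w.r.t. T
   open: L(x₀) ⊇ {E, ¬A, ¬D, ∃t.A} (+ ∃-successors)
2. Hence (∃t.A ⊓ E) ⊑ (E ⊓ D): not entailed.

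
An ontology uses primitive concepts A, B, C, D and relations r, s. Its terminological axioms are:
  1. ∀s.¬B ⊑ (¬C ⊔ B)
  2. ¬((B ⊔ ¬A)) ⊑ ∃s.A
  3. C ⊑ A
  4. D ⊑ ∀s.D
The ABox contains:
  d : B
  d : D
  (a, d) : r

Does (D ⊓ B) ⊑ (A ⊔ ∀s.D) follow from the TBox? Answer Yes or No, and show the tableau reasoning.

Yes

1. (D ⊓ B) ⊑ (A ⊔ ∀s.D)  ⇔  ((D ⊓ B) ⊓ (¬A ⊓ ∃s.¬D)) unsat w.r.t. T
   all branches close; clash {A, ¬A} at x₀
2. Hence (D ⊓ B) ⊑ (A ⊔ ∀s.D): entailed.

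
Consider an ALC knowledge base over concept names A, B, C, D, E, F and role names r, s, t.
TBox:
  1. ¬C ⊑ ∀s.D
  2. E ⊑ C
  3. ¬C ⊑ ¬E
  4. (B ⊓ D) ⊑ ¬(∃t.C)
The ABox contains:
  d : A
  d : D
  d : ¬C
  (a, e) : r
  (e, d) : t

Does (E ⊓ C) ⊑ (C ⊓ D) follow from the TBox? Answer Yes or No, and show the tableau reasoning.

1. (E ⊓ C) ⊑ (C ⊓ D)  ⇔  ((E ⊓ C) ⊓ (¬C ⊔ ¬D)) unsat w.r.t. T
   open: L(x₀) ⊇ {C, E, ¬D}
2. Hence (E ⊓ C) ⊑ (C ⊓ D): not entailed.

No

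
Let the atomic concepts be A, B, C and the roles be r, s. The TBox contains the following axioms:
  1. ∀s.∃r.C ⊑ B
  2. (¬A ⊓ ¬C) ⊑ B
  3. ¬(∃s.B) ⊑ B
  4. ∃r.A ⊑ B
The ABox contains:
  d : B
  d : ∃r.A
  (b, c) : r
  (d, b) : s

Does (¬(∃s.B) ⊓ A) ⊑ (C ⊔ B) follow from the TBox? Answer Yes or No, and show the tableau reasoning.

Yes

1. (¬(∃s.B) ⊓ A) ⊑ (C ⊔ B)  ⇔  ((∀s.¬B ⊓ A) ⊓ (¬C ⊓ ¬B)) unsat w.r.t. T
   all branches close; clash {B, ¬B} at x₀
2. Hence (¬(∃s.B) ⊓ A) ⊑ (C ⊔ B): entailed.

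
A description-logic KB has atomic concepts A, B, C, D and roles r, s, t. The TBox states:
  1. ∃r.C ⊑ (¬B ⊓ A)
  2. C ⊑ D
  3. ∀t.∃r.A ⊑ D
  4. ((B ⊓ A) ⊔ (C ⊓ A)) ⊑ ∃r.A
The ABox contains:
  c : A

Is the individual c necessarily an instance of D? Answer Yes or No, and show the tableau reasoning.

No

1. c : D?  L(c) = {A} ∪ {¬D}
   open: L(c) ⊇ {A, ¬B, ¬C, ¬D, ∀r.¬C, …} (+ ∃-successors) — c ∉ D possible
2. Hence c : D: not entailed.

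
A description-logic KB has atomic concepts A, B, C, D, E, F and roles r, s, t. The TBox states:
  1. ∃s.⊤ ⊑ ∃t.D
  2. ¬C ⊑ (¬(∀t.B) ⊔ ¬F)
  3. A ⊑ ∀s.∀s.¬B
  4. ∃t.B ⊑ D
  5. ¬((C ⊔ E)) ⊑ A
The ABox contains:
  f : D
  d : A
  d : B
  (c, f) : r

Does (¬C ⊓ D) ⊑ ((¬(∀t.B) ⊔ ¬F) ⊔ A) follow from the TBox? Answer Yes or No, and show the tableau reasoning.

1. (¬C ⊓ D) ⊑ ((¬(∀t.B) ⊔ ¬F) ⊔ A)  ⇔  ((¬C ⊓ D) ⊓ ((∀t.B ⊓ F) ⊓ ¬A)) unsat w.r.t. T
   all branches close; clash {A, ¬A} at x₀
2. Hence (¬C ⊓ D) ⊑ ((¬(∀t.B) ⊔ ¬F) ⊔ A): entailed.

Yes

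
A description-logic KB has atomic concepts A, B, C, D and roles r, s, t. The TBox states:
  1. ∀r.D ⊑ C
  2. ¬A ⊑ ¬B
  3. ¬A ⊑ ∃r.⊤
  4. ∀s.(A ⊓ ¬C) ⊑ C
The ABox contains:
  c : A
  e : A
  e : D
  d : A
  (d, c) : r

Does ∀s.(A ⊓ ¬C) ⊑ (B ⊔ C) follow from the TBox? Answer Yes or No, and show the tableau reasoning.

Yes

1. ∀s.(A ⊓ ¬C) ⊑ (B ⊔ C)  ⇔  (∀s.(A ⊓ ¬C) ⊓ (¬B ⊓ ¬C)) unsat w.r.t. T
   all branches close; clash {C, ¬C} at x₀
2. Hence ∀s.(A ⊓ ¬C) ⊑ (B ⊔ C): entailed.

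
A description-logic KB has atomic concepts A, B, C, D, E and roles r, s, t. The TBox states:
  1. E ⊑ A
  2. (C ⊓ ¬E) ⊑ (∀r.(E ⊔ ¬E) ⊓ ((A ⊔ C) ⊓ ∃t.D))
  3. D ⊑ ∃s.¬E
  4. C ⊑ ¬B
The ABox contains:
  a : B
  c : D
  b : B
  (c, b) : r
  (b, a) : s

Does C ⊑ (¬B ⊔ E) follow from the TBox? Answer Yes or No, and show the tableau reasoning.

Yes

1. C ⊑ (¬B ⊔ E)  ⇔  (C ⊓ (B ⊓ ¬E)) unsat w.r.t. T
   all branches close; clash {B, ¬B} at x₀
2. Hence C ⊑ (¬B ⊔ E): entailed.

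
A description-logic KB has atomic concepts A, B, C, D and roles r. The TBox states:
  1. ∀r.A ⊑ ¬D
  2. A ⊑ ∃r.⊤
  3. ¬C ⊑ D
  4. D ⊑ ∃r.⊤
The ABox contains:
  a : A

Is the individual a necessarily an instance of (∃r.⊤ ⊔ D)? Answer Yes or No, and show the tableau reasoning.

Yes

1. a : (∃r.⊤ ⊔ D)?  L(a) = {A} ∪ {(∀r.⊥ ⊓ ¬D)}
   clash {D, ¬D} at a — a ∈ (∃r.⊤ ⊔ D)
2. Hence a : (∃r.⊤ ⊔ D): entailed.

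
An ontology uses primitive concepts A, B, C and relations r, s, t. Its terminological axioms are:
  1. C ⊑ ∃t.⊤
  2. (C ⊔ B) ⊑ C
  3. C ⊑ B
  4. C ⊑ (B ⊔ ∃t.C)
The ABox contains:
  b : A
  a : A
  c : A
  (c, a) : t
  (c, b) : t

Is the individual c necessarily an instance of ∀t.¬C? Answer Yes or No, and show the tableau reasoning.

No

1. c : ∀t.¬C?  L(c) = {A} ∪ {∃t.C}
   open: L(c) ⊇ {A, ¬B, ¬C, ∃t.C} (+ ∃-successors) — c ∉ ∀t.¬C possible
2. Hence c : ∀t.¬C: not entailed.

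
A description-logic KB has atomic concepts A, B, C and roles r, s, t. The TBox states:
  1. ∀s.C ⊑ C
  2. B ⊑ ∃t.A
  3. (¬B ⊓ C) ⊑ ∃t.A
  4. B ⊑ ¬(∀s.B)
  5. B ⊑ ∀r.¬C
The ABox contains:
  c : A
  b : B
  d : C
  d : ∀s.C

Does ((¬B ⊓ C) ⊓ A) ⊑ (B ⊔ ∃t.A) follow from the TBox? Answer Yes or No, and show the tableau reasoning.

1. ((¬B ⊓ C) ⊓ A) ⊑ (B ⊔ ∃t.A)  ⇔  (((¬B ⊓ C) ⊓ A) ⊓ (¬B ⊓ ∀t.¬A)) unsat w.r.t. T
   all branches close; clash {A, ¬A} at an ∃-successor
2. Hence ((¬B ⊓ C) ⊓ A) ⊑ (B ⊔ ∃t.A): entailed.

Yes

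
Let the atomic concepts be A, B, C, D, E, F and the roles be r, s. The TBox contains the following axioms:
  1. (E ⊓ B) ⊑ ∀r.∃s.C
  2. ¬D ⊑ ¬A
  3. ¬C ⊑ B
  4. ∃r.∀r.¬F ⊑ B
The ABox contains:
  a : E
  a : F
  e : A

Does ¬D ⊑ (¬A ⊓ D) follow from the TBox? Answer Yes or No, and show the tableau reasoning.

1. ¬D ⊑ (¬A ⊓ D)  ⇔  (¬D ⊓ (A ⊔ ¬D)) unsat w.r.t. T
   apply at x₀: ¬D⊑¬A
   open: L(x₀) ⊇ {C, ¬A, ¬D, ¬E, ∀r.∃r.F}
2. Hence ¬D ⊑ (¬A ⊓ D): not entailed.

No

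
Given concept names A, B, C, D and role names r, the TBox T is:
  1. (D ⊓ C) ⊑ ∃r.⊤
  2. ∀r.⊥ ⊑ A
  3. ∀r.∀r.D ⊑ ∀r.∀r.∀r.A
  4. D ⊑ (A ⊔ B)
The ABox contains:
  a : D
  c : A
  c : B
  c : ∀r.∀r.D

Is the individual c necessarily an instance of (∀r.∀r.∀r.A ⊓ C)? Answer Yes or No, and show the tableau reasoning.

No

1. c : (∀r.∀r.∀r.A ⊓ C)?  L(c) = {A, B, ∀r.∀r.D} ∪ {(∃r.∃r.∃r.¬A ⊔ ¬C)}
   apply at c: ∀r.∀r.D⊑∀r.∀r.∀r.A
   open: L(c) ⊇ {A, B, ¬C, ¬D, ∀r.∀r.D, …} — c ∉ (∀r.∀r.∀r.A ⊓ C) possible
2. Hence c : (∀r.∀r.∀r.A ⊓ C): not entailed.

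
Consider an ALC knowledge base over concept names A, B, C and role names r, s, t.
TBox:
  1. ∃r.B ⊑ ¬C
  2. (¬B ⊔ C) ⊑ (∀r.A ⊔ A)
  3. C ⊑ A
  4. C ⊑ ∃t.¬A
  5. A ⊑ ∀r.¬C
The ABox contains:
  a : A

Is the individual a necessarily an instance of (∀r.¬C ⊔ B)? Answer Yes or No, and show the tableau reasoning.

1. a : (∀r.¬C ⊔ B)?  L(a) = {A} ∪ {(∃r.C ⊓ ¬B)}
   clash {C, ¬C} at an ∃-successor — a ∈ (∀r.¬C ⊔ B)
2. Hence a : (∀r.¬C ⊔ B): entailed.

Yes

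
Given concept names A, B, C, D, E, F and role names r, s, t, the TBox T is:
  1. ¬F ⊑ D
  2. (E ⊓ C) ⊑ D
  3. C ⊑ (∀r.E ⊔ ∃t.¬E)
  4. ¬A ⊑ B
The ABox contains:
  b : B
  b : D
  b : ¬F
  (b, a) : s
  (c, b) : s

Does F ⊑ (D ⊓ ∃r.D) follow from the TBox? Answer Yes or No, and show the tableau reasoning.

1. F ⊑ (D ⊓ ∃r.D)  ⇔  (F ⊓ (¬D ⊔ ∀r.¬D)) unsat w.r.t. T
   open: L(x₀) ⊇ {A, F, ¬C, ¬D, ¬E}
2. Hence F ⊑ (D ⊓ ∃r.D): not entailed.

No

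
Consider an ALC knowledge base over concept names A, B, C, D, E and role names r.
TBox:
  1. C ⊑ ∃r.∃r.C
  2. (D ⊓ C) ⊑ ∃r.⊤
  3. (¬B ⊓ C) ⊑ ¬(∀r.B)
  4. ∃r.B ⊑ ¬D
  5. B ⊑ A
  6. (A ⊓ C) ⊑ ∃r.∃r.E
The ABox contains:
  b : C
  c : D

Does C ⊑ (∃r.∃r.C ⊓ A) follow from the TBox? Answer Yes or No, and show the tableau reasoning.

No

1. C ⊑ (∃r.∃r.C ⊓ A)  ⇔  (C ⊓ (∀r.∀r.¬C ⊔ ¬A)) unsat w.r.t. T
   apply at x₀: C⊑∃r.∃r.C
   open: L(x₀) ⊇ {C, ¬A, ¬B, ¬D, ∃r.¬B, …} (+ ∃-successors)
2. Hence C ⊑ (∃r.∃r.C ⊓ A): not entailed.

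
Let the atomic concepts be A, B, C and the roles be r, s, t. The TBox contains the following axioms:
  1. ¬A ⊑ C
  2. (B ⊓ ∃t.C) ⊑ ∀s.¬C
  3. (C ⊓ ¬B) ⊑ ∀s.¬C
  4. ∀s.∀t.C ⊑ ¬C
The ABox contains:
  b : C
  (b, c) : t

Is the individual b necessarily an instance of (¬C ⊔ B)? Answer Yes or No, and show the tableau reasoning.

No

1. b : (¬C ⊔ B)?  L(b) = {C} ∪ {(C ⊓ ¬B)}
   apply at b: (C ⊓ ¬B)⊑∀s.¬C
   open: L(b) ⊇ {C, ¬B, ∀s.¬C, ∃s.∃t.¬C} (+ ∃-successors) — b ∉ (¬C ⊔ B) possible
2. Hence b : (¬C ⊔ B): not entailed.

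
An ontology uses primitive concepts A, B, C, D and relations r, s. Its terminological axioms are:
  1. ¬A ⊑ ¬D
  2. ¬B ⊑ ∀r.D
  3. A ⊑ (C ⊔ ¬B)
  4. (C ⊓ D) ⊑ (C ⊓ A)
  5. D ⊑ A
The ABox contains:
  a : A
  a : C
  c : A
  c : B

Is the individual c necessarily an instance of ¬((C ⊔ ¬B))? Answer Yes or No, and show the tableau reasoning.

1. c : ¬((C ⊔ ¬B))?  L(c) = {A, B} ∪ {(C ⊔ ¬B)}
   open: L(c) ⊇ {A, B, C, ¬D} — c ∉ ¬((C ⊔ ¬B)) possible
2. Hence c : ¬((C ⊔ ¬B)): not entailed.

No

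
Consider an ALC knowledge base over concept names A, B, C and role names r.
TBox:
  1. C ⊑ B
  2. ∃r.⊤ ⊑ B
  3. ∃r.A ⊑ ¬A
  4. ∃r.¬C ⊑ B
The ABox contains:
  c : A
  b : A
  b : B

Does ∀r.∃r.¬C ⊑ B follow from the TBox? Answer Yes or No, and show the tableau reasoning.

1. ∀r.∃r.¬C ⊑ B  ⇔  (∀r.∃r.¬C ⊓ ¬B) unsat w.r.t. T
   open: L(x₀) ⊇ {¬B, ¬C, ∀r.C, ∀r.¬A, ∀r.∃r.¬C, …}
2. Hence ∀r.∃r.¬C ⊑ B: not entailed.

No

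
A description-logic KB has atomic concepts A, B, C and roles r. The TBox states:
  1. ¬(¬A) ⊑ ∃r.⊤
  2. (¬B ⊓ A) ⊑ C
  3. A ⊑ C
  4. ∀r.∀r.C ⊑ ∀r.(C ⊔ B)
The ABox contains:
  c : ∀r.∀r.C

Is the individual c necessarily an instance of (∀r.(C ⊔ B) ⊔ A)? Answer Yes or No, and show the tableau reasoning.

1. c : (∀r.(C ⊔ B) ⊔ A)?  L(c) = {∀r.∀r.C} ∪ {(∃r.(¬C ⊓ ¬B) ⊓ ¬A)}
   clash {B, ¬B} at an ∃-successor — c ∈ (∀r.(C ⊔ B) ⊔ A)
2. Hence c : (∀r.(C ⊔ B) ⊔ A): entailed.

Yes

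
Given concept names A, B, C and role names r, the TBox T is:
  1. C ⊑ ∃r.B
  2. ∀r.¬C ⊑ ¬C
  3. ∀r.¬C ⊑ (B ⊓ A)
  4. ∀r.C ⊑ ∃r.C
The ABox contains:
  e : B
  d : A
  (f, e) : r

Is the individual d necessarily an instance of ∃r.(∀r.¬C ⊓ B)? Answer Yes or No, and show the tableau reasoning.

1. d : ∃r.(∀r.¬C ⊓ B)?  L(d) = {A} ∪ {∀r.(∃r.C ⊔ ¬B)}
   open: L(d) ⊇ {A, ¬C, ∀r.(∃r.C ⊔ ¬B), ∃r.C} (+ ∃-successors) — d ∉ ∃r.(∀r.¬C ⊓ B) possible
2. Hence d : ∃r.(∀r.¬C ⊓ B): not entailed.

No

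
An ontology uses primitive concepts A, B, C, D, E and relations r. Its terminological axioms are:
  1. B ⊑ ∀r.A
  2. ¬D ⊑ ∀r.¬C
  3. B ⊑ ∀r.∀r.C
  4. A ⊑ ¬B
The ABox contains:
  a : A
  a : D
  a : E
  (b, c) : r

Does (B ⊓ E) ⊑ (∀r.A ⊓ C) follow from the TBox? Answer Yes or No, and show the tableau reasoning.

No

1. (B ⊓ E) ⊑ (∀r.A ⊓ C)  ⇔  ((B ⊓ E) ⊓ (∃r.¬A ⊔ ¬C)) unsat w.r.t. T
   apply at x₀: B⊑∀r.A; B⊑∀r.∀r.C
   open: L(x₀) ⊇ {B, D, E, ¬A, ¬C, …}
2. Hence (B ⊓ E) ⊑ (∀r.A ⊓ C): not entailed.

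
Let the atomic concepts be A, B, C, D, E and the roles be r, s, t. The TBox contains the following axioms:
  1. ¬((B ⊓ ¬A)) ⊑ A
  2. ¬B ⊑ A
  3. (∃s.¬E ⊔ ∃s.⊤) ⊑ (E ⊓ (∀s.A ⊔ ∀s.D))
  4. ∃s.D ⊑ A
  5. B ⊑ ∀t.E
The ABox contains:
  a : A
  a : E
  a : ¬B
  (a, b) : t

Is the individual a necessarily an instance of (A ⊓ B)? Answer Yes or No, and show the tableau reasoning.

No

1. a : (A ⊓ B)?  L(a) = {A, E, ¬B} ∪ {(¬A ⊔ ¬B)}
   open: L(a) ⊇ {A, E, ¬B, ∀s.E, ∀s.⊥} — a ∉ (A ⊓ B) possible
2. Hence a : (A ⊓ B): not entailed.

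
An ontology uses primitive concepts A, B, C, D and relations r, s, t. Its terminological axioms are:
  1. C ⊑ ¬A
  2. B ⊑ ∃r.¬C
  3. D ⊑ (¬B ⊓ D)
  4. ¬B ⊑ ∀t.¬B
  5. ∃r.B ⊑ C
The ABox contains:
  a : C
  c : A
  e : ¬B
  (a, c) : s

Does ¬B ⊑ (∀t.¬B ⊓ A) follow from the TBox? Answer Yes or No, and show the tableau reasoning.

1. ¬B ⊑ (∀t.¬B ⊓ A)  ⇔  (¬B ⊓ (∃t.B ⊔ ¬A)) unsat w.r.t. T
   apply at x₀: ¬B⊑∀t.¬B
   open: L(x₀) ⊇ {¬A, ¬B, ¬C, ¬D, ∀r.¬B, …}
2. Hence ¬B ⊑ (∀t.¬B ⊓ A): not entailed.

No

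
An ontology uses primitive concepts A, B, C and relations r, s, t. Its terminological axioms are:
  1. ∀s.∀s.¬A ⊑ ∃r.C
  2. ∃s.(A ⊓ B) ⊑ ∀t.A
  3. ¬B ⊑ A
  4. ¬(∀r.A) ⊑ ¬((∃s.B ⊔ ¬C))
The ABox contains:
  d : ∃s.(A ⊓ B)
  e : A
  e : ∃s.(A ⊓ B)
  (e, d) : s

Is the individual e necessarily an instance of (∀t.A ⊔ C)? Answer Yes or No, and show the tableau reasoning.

Yes

1. e : (∀t.A ⊔ C)?  L(e) = {A, ∃s.(A ⊓ B)} ∪ {(∃t.¬A ⊓ ¬C)}
   clash {C, ¬C} at e — e ∈ (∀t.A ⊔ C)
2. Hence e : (∀t.A ⊔ C): entailed.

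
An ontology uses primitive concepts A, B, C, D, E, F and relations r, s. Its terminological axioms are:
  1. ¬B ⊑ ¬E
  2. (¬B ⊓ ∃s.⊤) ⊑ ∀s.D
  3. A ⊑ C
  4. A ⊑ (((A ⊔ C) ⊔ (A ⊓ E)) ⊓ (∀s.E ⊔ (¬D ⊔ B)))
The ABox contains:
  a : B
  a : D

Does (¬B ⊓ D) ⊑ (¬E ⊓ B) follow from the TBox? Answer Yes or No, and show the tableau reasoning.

1. (¬B ⊓ D) ⊑ (¬E ⊓ B)  ⇔  ((¬B ⊓ D) ⊓ (E ⊔ ¬B)) unsat w.r.t. T
   apply at x₀: ¬B⊑¬E
   open: L(x₀) ⊇ {D, ¬A, ¬B, ¬E, ∀s.⊥}
2. Hence (¬B ⊓ D) ⊑ (¬E ⊓ B): not entailed.

No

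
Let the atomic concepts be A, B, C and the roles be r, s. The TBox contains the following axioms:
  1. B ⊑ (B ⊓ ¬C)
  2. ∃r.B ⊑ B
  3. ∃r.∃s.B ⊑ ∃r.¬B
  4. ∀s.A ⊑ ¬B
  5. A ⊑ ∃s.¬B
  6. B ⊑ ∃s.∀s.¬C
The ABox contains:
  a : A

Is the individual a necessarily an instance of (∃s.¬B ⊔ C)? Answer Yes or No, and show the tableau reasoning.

1. a : (∃s.¬B ⊔ C)?  L(a) = {A} ∪ {(∀s.B ⊓ ¬C)}
   clash {B, ¬B} at a — a ∈ (∃s.¬B ⊔ C)
2. Hence a : (∃s.¬B ⊔ C): entailed.

Yes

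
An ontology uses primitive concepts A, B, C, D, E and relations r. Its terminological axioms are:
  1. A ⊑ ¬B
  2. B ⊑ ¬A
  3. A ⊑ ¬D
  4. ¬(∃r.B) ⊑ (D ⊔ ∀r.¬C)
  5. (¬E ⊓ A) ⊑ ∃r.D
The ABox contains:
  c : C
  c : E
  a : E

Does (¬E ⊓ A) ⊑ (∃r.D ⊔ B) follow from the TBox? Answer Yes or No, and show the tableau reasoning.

Yes

1. (¬E ⊓ A) ⊑ (∃r.D ⊔ B)  ⇔  ((¬E ⊓ A) ⊓ (∀r.¬D ⊓ ¬B)) unsat w.r.t. T
   all branches close; clash {D, ¬D} at an ∃-successor
2. Hence (¬E ⊓ A) ⊑ (∃r.D ⊔ B): entailed.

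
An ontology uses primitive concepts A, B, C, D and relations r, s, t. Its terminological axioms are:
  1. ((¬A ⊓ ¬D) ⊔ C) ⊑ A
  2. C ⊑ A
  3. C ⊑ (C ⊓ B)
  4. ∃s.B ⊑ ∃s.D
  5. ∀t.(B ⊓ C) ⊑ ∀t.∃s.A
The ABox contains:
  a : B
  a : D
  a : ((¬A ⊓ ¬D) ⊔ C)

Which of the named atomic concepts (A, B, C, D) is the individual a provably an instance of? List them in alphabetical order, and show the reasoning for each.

1. a : A?  L(a) = {B, D, ((¬A ⊓ ¬D) ⊔ C)} ∪ {¬A}
   clash {A, ¬A} at a — a ∈ A
2. a : B?  L(a) = {B, D, ((¬A ⊓ ¬D) ⊔ C)} ∪ {¬B}
   clash {B, ¬B} at a — a ∈ B
3. a : C?  L(a) = {B, D, ((¬A ⊓ ¬D) ⊔ C)} ∪ {¬C}
   clash {C, ¬C} at a — a ∈ C
4. a : D?  L(a) = {B, D, ((¬A ⊓ ¬D) ⊔ C)} ∪ {¬D}
   clash {D, ¬D} at a — a ∈ D
5. Entailed for a: {A, B, C, D}

{A, B, C, D}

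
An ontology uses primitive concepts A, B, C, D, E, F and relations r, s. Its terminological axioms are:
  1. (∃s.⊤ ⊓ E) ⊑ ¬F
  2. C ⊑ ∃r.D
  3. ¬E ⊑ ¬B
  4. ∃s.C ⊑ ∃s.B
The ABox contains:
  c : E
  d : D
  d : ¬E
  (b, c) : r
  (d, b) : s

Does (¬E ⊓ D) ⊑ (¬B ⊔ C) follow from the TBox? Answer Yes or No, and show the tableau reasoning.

1. (¬E ⊓ D) ⊑ (¬B ⊔ C)  ⇔  ((¬E ⊓ D) ⊓ (B ⊓ ¬C)) unsat w.r.t. T
   all branches close; clash {B, ¬B} at x₀
2. Hence (¬E ⊓ D) ⊑ (¬B ⊔ C): entailed.

Yes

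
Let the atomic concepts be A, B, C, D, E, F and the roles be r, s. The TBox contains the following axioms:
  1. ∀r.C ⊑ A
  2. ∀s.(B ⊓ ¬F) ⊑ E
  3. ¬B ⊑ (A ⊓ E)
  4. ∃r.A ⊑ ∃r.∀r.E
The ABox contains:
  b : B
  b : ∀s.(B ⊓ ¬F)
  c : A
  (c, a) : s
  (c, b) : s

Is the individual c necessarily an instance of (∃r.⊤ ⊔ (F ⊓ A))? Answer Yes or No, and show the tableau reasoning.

No

1. c : (∃r.⊤ ⊔ (F ⊓ A))?  L(c) = {A} ∪ {(∀r.⊥ ⊓ (¬F ⊔ ¬A))}
   open: L(c) ⊇ {A, B, ¬F, ∀r.¬A, ∀r.⊥, …} (+ ∃-successors) — c ∉ (∃r.⊤ ⊔ (F ⊓ A)) possible
2. Hence c : (∃r.⊤ ⊔ (F ⊓ A)): not entailed.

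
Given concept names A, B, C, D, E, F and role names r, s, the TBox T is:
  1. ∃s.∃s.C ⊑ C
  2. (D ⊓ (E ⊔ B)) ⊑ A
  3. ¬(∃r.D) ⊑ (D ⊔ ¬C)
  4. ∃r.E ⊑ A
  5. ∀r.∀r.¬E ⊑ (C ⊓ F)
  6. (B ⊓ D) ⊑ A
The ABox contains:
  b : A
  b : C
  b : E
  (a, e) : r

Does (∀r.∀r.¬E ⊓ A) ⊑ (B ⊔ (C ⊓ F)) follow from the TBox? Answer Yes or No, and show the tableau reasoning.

Yes

1. (∀r.∀r.¬E ⊓ A) ⊑ (B ⊔ (C ⊓ F))  ⇔  ((∀r.∀r.¬E ⊓ A) ⊓ (¬B ⊓ (¬C ⊔ ¬F))) unsat w.r.t. T
   all branches close; clash {C, ¬C} at x₀
2. Hence (∀r.∀r.¬E ⊓ A) ⊑ (B ⊔ (C ⊓ F)): entailed.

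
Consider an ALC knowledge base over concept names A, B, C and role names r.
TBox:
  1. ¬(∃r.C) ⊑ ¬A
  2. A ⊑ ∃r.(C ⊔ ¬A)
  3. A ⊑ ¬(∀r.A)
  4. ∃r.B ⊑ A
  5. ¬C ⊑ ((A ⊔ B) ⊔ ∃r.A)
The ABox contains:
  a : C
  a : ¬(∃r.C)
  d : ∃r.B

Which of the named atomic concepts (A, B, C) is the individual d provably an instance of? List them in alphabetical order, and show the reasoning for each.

1. d : A?  L(d) = {∃r.B} ∪ {¬A}
   clash {A, ¬A} at d — d ∈ A
2. d : B?  L(d) = {∃r.B} ∪ {¬B}
   apply at d: ∃r.B⊑A
   open: L(d) ⊇ {A, C, ¬B, ∃r.(C ⊔ ¬A), ∃r.B, …} (+ ∃-successors) — d ∉ B possible
3. d : C?  L(d) = {∃r.B} ∪ {¬C}
   apply at d: ∃r.B⊑A; ¬C⊑((A ⊔ B) ⊔ ∃r.A)
   open: L(d) ⊇ {A, ¬C, ∃r.(C ⊔ ¬A), ∃r.B, ∃r.C, …} (+ ∃-successors) — d ∉ C possible
4. Entailed for d: {A}

{A}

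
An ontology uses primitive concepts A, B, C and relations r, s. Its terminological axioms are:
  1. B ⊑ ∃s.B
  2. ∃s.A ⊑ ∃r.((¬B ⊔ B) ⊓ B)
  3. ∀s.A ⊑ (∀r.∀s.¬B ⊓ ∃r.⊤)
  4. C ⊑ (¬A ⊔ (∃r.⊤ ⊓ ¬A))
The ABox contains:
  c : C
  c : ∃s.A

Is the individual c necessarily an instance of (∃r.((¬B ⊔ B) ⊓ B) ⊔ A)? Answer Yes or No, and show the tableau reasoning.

Yes

1. c : (∃r.((¬B ⊔ B) ⊓ B) ⊔ A)?  L(c) = {C, ∃s.A} ∪ {(∀r.((B ⊓ ¬B) ⊔ ¬B) ⊓ ¬A)}
   clash {B, ¬B} at an ∃-successor — c ∈ (∃r.((¬B ⊔ B) ⊓ B) ⊔ A)
2. Hence c : (∃r.((¬B ⊔ B) ⊓ B) ⊔ A): entailed.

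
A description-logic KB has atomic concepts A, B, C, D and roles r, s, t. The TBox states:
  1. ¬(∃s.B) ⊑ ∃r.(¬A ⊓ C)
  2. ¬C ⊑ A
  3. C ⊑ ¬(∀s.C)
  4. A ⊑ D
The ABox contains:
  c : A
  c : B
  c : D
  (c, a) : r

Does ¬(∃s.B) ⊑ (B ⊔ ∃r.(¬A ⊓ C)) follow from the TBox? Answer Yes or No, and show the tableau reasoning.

Yes

1. ¬(∃s.B) ⊑ (B ⊔ ∃r.(¬A ⊓ C))  ⇔  (∀s.¬B ⊓ (¬B ⊓ ∀r.(A ⊔ ¬C))) unsat w.r.t. T
   all branches close; clash {C, ¬C} at an ∃-successor
2. Hence ¬(∃s.B) ⊑ (B ⊔ ∃r.(¬A ⊓ C)): entailed.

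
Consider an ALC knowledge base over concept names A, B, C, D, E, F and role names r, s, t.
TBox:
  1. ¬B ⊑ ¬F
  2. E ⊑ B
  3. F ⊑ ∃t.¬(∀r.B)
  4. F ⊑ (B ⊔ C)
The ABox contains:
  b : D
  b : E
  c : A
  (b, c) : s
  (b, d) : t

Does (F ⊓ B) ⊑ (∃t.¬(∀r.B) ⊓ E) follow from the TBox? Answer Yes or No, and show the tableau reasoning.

No

1. (F ⊓ B) ⊑ (∃t.¬(∀r.B) ⊓ E)  ⇔  ((F ⊓ B) ⊓ (∀t.∀r.B ⊔ ¬E)) unsat w.r.t. T
   apply at x₀: F⊑∃t.¬(∀r.B); F⊑(B ⊔ C)
   open: L(x₀) ⊇ {B, F, ¬E, ∃t.∃r.¬B} (+ ∃-successors)
2. Hence (F ⊓ B) ⊑ (∃t.¬(∀r.B) ⊓ E): not entailed.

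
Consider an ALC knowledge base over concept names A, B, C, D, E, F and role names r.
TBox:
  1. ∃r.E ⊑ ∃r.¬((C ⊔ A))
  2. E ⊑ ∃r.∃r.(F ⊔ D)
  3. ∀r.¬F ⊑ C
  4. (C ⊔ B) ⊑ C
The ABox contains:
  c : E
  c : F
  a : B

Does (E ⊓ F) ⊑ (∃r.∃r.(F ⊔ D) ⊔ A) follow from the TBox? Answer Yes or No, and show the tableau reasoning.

1. (E ⊓ F) ⊑ (∃r.∃r.(F ⊔ D) ⊔ A)  ⇔  ((E ⊓ F) ⊓ (∀r.∀r.(¬F ⊓ ¬D) ⊓ ¬A)) unsat w.r.t. T
   all branches close; clash {D, ¬D} at an ∃-successor
2. Hence (E ⊓ F) ⊑ (∃r.∃r.(F ⊔ D) ⊔ A): entailed.

Yes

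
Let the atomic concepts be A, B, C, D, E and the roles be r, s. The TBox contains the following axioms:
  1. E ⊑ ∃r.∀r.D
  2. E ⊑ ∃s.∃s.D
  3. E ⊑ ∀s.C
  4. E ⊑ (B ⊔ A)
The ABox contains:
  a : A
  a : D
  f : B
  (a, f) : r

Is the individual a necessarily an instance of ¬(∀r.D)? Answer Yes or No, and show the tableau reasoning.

1. a : ¬(∀r.D)?  L(a) = {A, D} ∪ {∀r.D}
   open: L(a) ⊇ {A, D, ¬E, ∀r.D} — a ∉ ¬(∀r.D) possible
2. Hence a : ¬(∀r.D): not entailed.

No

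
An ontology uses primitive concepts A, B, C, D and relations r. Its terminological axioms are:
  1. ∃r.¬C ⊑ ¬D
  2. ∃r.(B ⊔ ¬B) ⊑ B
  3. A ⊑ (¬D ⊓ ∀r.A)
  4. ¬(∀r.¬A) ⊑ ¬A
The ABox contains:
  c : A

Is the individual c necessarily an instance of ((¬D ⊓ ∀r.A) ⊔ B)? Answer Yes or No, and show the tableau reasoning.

Yes

1. c : ((¬D ⊓ ∀r.A) ⊔ B)?  L(c) = {A} ∪ {((D ⊔ ∃r.¬A) ⊓ ¬B)}
   clash {A, ¬A} at c — c ∈ ((¬D ⊓ ∀r.A) ⊔ B)
2. Hence c : ((¬D ⊓ ∀r.A) ⊔ B): entailed.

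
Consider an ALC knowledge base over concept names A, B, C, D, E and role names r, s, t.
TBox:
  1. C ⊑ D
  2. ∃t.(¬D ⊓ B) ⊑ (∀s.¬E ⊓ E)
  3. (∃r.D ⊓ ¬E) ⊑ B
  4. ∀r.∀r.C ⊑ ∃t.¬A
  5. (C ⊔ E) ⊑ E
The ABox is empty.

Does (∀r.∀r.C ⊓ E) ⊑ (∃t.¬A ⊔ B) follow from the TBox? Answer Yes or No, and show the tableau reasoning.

Yes

1. (∀r.∀r.C ⊓ E) ⊑ (∃t.¬A ⊔ B)  ⇔  ((∀r.∀r.C ⊓ E) ⊓ (∀t.A ⊓ ¬B)) unsat w.r.t. T
   all branches close; clash {B, ¬B} at x₀
2. Hence (∀r.∀r.C ⊓ E) ⊑ (∃t.¬A ⊔ B): entailed.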